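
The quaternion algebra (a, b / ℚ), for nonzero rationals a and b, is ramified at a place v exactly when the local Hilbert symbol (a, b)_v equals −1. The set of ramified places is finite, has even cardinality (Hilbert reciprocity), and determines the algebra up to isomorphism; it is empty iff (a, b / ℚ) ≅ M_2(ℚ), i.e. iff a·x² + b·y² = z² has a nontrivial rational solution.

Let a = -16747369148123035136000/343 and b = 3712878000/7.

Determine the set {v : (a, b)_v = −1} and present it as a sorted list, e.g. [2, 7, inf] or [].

[5, 13, 41, 43]

(a, b) ≡ (-12896345, 802165) mod (ℚ^×)²; places V = {2, 3, 5, 7, 11, 13, 19, 41, 43, ∞}.
(a,b)_41: α=3, u≡3; β=1, v≡10 (mod 41); (3|41)=-1, (10|41)=+1; sign (−1)^0·-1^1·+1^3 = -1.
(a,b)_5: α=3, u≡4; β=3, v≡2 (mod 5); (4|5)=+1, (2|5)=-1; sign (−1)^0·+1^3·-1^3 = -1.
(a,b)_43: α=3, u≡41; β=1, v≡40 (mod 43); (41|43)=+1, (40|43)=+1; sign (−1)^1·+1^1·+1^3 = -1.
(a,b)_2: α=12, β=4; u≡7, v≡5 (mod 8); ε(u)ε(v)=1·0, αω(v)=12·1, βω(u)=4·0; sum ≡ 0  ⇒  +1.
(a,b)_3: α=0, u≡1; β=4, v≡1 (mod 3); (1|3)=+1, (1|3)=+1; sign (−1)^0·+1^4·+1^0 = +1.
(a,b)_13: α=4, u≡5; β=1, v≡8 (mod 13); (5|13)=-1, (8|13)=-1; sign (−1)^0·-1^1·-1^4 = -1.
(a,b)_7: α=-3, u≡1; β=-1, v≡6 (mod 7); (1|7)=+1, (6|7)=-1; sign (−1)^1·+1^-1·-1^-3 = +1.
(a,b)_∞: sgn(-12896345)=−, sgn(802165)=+, so +1.
(a,b)_11: α=1, u≡6; β=0, v≡1 (mod 11); (6|11)=-1, (1|11)=+1; sign (−1)^0·-1^0·+1^1 = +1.
(a,b)_19: α=1, u≡9; β=0, v≡7 (mod 19); (9|19)=+1, (7|19)=+1; sign (−1)^0·+1^0·+1^1 = +1.
|Ram(-12896345, 802165)| = 4, even; anisotropic at {5, 13, 41, 43}.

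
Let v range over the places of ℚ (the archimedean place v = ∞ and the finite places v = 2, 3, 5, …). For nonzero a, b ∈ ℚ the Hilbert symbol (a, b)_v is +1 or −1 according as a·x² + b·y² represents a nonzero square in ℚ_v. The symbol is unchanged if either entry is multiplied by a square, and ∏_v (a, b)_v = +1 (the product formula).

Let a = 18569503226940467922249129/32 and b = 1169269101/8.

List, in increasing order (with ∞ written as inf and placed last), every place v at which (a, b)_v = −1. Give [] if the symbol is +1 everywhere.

(a, b) ≡ (67298, 238602) mod (ℚ^×)²; places V = {2, 3, 7, 11, 13, 17, 19, 23, ∞}.
(a,b)_∞: sgn(67298)=+, sgn(238602)=+, so +1.
(a,b)_17: α=2, u≡3; β=0, v≡5 (mod 17); (3|17)=-1, (5|17)=-1; sign (−1)^0·-1^0·-1^2 = +1.
(a,b)_23: α=3, u≡7; β=1, v≡16 (mod 23); (7|23)=-1, (16|23)=+1; sign (−1)^1·-1^1·+1^3 = +1.
(a,b)_19: α=3, u≡18; β=1, v≡18 (mod 19); (18|19)=-1, (18|19)=-1; sign (−1)^1·-1^1·-1^3 = -1.
(a,b)_3: α=10, u≡2; β=5, v≡1 (mod 3); (2|3)=-1, (1|3)=+1; sign (−1)^0·-1^5·+1^10 = -1.
(a,b)_2: α=-5, β=-3; u≡1, v≡5 (mod 8); ε(u)ε(v)=0·0, αω(v)=-5·1, βω(u)=-3·0; sum ≡ 1  ⇒  -1.
(a,b)_11: α=3, u≡7; β=2, v≡3 (mod 11); (7|11)=-1, (3|11)=+1; sign (−1)^0·-1^2·+1^3 = +1.
(a,b)_7: α=3, u≡5; β=1, v≡5 (mod 7); (5|7)=-1, (5|7)=-1; sign (−1)^1·-1^1·-1^3 = -1.
(a,b)_13: α=4, u≡12; β=1, v≡5 (mod 13); (12|13)=+1, (5|13)=-1; sign (−1)^0·+1^1·-1^4 = +1.
Ram(67298, 238602) = {2, 3, 7, 19}; no ℚ_2-point on the conic.

[2, 3, 7, 19]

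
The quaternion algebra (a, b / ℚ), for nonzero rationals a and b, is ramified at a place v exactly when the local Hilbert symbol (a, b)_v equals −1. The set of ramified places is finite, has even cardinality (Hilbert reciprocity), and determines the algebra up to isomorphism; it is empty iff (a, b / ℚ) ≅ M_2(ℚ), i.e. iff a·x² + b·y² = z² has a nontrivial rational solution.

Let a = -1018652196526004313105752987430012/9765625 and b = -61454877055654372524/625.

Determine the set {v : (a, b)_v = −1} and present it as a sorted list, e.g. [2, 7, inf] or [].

(a, b) ≡ (-926887, -24531) mod (ℚ^×)²; places V = {2, 3, 5, 13, 17, 37, 41, 47, ∞}.
(a,b)_47: α=3, u≡33; β=2, v≡7 (mod 47); (33|47)=-1, (7|47)=+1; sign (−1)^0·-1^2·+1^3 = +1.
(a,b)_41: α=3, u≡39; β=2, v≡17 (mod 41); (39|41)=+1, (17|41)=-1; sign (−1)^0·+1^2·-1^3 = -1.
(a,b)_2: α=2, β=2; u≡1, v≡5 (mod 8); ε(u)ε(v)=0·0, αω(v)=2·1, βω(u)=2·0; sum ≡ 0  ⇒  +1.
(a,b)_13: α=5, u≡2; β=3, v≡11 (mod 13); (2|13)=-1, (11|13)=-1; sign (−1)^0·-1^3·-1^5 = +1.
(a,b)_∞: sgn(-926887)=−, sgn(-24531)=−, so -1.
(a,b)_17: α=2, u≡15; β=1, v≡13 (mod 17); (15|17)=+1, (13|17)=+1; sign (−1)^0·+1^1·+1^2 = +1.
(a,b)_37: α=5, u≡15; β=3, v≡21 (mod 37); (15|37)=-1, (21|37)=+1; sign (−1)^0·-1^3·+1^5 = -1.
(a,b)_3: α=14, u≡2; β=7, v≡1 (mod 3); (2|3)=-1, (1|3)=+1; sign (−1)^0·-1^7·+1^14 = -1.
(a,b)_5: α=-10, u≡3; β=-4, v≡1 (mod 5); (3|5)=-1, (1|5)=+1; sign (−1)^0·-1^-4·+1^-10 = +1.
Ram(-926887, -24531) = {3, 37, 41, ∞}; no ℚ_3-point on the conic.

[3, 37, 41, inf]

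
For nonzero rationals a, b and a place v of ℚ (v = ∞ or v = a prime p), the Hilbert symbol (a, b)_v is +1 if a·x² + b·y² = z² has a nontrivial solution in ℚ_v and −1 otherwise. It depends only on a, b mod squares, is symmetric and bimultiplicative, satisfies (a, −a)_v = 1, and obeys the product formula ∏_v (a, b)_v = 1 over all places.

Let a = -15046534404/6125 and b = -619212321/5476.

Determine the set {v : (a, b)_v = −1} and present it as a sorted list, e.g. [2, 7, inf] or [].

(a, b) ≡ (-1919005, -81809) mod (ℚ^×)²; places V = {2, 3, 5, 7, 11, 13, 23, 29, 31, 37, 41, ∞}.
(a,b)_31: α=0, u≡18; β=1, v≡30 (mod 31); (18|31)=+1, (30|31)=-1; sign (−1)^0·+1^1·-1^0 = +1.
(a,b)_3: α=4, u≡2; β=2, v≡1 (mod 3); (2|3)=-1, (1|3)=+1; sign (−1)^0·-1^2·+1^4 = +1.
(a,b)_2: α=2, β=-2; u≡3, v≡7 (mod 8); ε(u)ε(v)=1·1, αω(v)=2·0, βω(u)=-2·1; sum ≡ 1  ⇒  -1.
(a,b)_23: α=1, u≡9; β=0, v≡2 (mod 23); (9|23)=+1, (2|23)=+1; sign (−1)^0·+1^0·+1^1 = +1.
(a,b)_41: α=1, u≡14; β=0, v≡24 (mod 41); (14|41)=-1, (24|41)=-1; sign (−1)^0·-1^0·-1^1 = -1.
(a,b)_37: α=1, u≡3; β=-2, v≡8 (mod 37); (3|37)=+1, (8|37)=-1; sign (−1)^0·+1^-2·-1^1 = -1.
(a,b)_11: α=3, u≡3; β=0, v≡1 (mod 11); (3|11)=+1, (1|11)=+1; sign (−1)^0·+1^0·+1^3 = +1.
(a,b)_∞: sgn(-1919005)=−, sgn(-81809)=−, so -1.
(a,b)_13: α=0, u≡4; β=1, v≡12 (mod 13); (4|13)=+1, (12|13)=+1; sign (−1)^0·+1^1·+1^0 = +1.
(a,b)_5: α=-3, u≡4; β=0, v≡4 (mod 5); (4|5)=+1, (4|5)=+1; sign (−1)^0·+1^0·+1^-3 = +1.
(a,b)_29: α=0, u≡10; β=3, v≡26 (mod 29); (10|29)=-1, (26|29)=-1; sign (−1)^0·-1^3·-1^0 = -1.
(a,b)_7: α=-2, u≡6; β=1, v≡3 (mod 7); (6|7)=-1, (3|7)=-1; sign (−1)^0·-1^1·-1^-2 = -1.
Ram(-1919005, -81809) = {2, 7, 29, 37, 41, ∞}; no ℚ_2-point on the conic.

[2, 7, 29, 37, 41, inf]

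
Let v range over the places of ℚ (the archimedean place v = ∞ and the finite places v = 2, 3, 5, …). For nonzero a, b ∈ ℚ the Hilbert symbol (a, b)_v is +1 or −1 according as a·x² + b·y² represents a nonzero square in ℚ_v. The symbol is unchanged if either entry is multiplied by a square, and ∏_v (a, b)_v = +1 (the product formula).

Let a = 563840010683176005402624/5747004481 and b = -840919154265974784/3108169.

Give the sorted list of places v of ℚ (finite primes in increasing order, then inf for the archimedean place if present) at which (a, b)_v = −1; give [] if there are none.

(a, b) ≡ (79534, -308154) mod (ℚ^×)²; places V = {2, 3, 7, 11, 13, 19, 23, 29, 41, 43, ∞}.
(a,b)_7: α=1, u≡2; β=1, v≡1 (mod 7); (2|7)=+1, (1|7)=+1; sign (−1)^1·+1^1·+1^1 = -1.
(a,b)_13: α=3, u≡11; β=2, v≡5 (mod 13); (11|13)=-1, (5|13)=-1; sign (−1)^0·-1^2·-1^3 = -1.
(a,b)_41: α=-2, u≡24; β=-2, v≡33 (mod 41); (24|41)=-1, (33|41)=+1; sign (−1)^0·-1^-2·+1^-2 = +1.
(a,b)_2: α=21, β=11; u≡7, v≡3 (mod 8); ε(u)ε(v)=1·1, αω(v)=21·1, βω(u)=11·0; sum ≡ 0  ⇒  +1.
(a,b)_3: α=2, u≡1; β=1, v≡2 (mod 3); (1|3)=+1, (2|3)=-1; sign (−1)^0·+1^1·-1^2 = +1.
(a,b)_11: α=4, u≡5; β=3, v≡9 (mod 11); (5|11)=+1, (9|11)=+1; sign (−1)^0·+1^3·+1^4 = +1.
(a,b)_43: α=-4, u≡8; β=-2, v≡29 (mod 43); (8|43)=-1, (29|43)=-1; sign (−1)^0·-1^-2·-1^-4 = +1.
(a,b)_23: α=1, u≡9; β=1, v≡21 (mod 23); (9|23)=+1, (21|23)=-1; sign (−1)^1·+1^1·-1^1 = +1.
(a,b)_19: α=3, u≡9; β=4, v≡17 (mod 19); (9|19)=+1, (17|19)=+1; sign (−1)^0·+1^4·+1^3 = +1.
(a,b)_29: α=2, u≡9; β=1, v≡2 (mod 29); (9|29)=+1, (2|29)=-1; sign (−1)^0·+1^1·-1^2 = +1.
(a,b)_∞: sgn(79534)=+, sgn(-308154)=−, so +1.
|Ram(79534, -308154)| = 2, even; anisotropic at {7, 13}.

[7, 13]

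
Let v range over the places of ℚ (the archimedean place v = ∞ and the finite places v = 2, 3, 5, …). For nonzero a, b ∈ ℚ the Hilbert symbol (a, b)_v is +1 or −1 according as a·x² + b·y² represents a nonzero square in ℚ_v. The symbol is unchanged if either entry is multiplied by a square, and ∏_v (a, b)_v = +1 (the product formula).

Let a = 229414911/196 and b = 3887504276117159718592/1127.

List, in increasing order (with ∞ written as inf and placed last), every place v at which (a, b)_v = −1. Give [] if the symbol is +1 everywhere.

[3, 13, 19, 31, 37, 47]

Mod squares: a ≡ 1895991, b ≡ 238901. Check v ∈ {∞, 2, 3, 7, 11, 13, 17, 19, 23, 29, 31, 37, 47}.
v=2: v_2(a)=-2, v_2(b)=6; units ≡ 7, 5 (mod 8); ε·ε+αω+βω = 1·0+-2·1+6·0 ≡ 0  ⇒  (a,b)_2 = +1.
v=3: a=3^1·(≡2), b=3^0·(≡2) mod 3; (2|3)=-1, (2|3)=-1; (−1)^{1·0·1}·(-1)^0·(-1)^1 = -1.
v=23: a=23^0·(≡16), b=23^-1·(≡7) mod 23; (16|23)=+1, (7|23)=-1; (−1)^{0·-1·11}·(+1)^-1·(-1)^0 = +1.
v=∞: 1895991 > 0 and 238901 > 0  ⇒  (a,b)_∞ = +1.
v=31: a=31^1·(≡13), b=31^2·(≡24) mod 31; (13|31)=-1, (24|31)=-1; (−1)^{1·2·15}·(-1)^2·(-1)^1 = -1.
v=37: a=37^1·(≡15), b=37^2·(≡8) mod 37; (15|37)=-1, (8|37)=-1; (−1)^{1·2·18}·(-1)^2·(-1)^1 = -1.
v=29: a=29^1·(≡28), b=29^2·(≡22) mod 29; (28|29)=+1, (22|29)=+1; (−1)^{1·2·14}·(+1)^2·(+1)^1 = +1.
v=19: a=19^1·(≡17), b=19^2·(≡2) mod 19; (17|19)=+1, (2|19)=-1; (−1)^{1·2·9}·(+1)^2·(-1)^1 = -1.
v=13: a=13^0·(≡11), b=13^1·(≡5) mod 13; (11|13)=-1, (5|13)=-1; (−1)^{0·1·6}·(-1)^1·(-1)^0 = -1.
v=47: a=47^0·(≡43), b=47^1·(≡28) mod 47; (43|47)=-1, (28|47)=+1; (−1)^{0·1·23}·(-1)^1·(+1)^0 = -1.
v=7: a=7^-2·(≡3), b=7^-2·(≡6) mod 7; (3|7)=-1, (6|7)=-1; (−1)^{-2·-2·3}·(-1)^-2·(-1)^-2 = +1.
v=17: a=17^0·(≡9), b=17^1·(≡12) mod 17; (9|17)=+1, (12|17)=-1; (−1)^{0·1·8}·(+1)^1·(-1)^0 = +1.
v=11: a=11^2·(≡1), b=11^4·(≡9) mod 11; (1|11)=+1, (9|11)=+1; (−1)^{2·4·5}·(+1)^4·(+1)^2 = +1.
|Ram(1895991, 238901)| = 6, even; anisotropic at {3, 13, 19, 31, 37, 47}.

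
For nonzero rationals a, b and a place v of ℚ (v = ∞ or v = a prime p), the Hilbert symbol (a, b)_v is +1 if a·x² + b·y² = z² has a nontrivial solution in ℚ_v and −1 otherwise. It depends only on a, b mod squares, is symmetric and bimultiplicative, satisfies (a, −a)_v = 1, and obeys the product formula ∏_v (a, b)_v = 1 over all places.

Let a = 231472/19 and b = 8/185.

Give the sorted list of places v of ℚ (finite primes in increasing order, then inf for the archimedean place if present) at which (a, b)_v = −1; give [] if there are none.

[5, 37]

(a, b) ≡ (274873, 370) mod (ℚ^×)²; places V = {2, 5, 17, 19, 23, 37, ∞}.
(a,b)_17: α=1, u≡8; β=0, v≡13 (mod 17); (8|17)=+1, (13|17)=+1; sign (−1)^0·+1^0·+1^1 = +1.
(a,b)_5: α=0, u≡3; β=-1, v≡4 (mod 5); (3|5)=-1, (4|5)=+1; sign (−1)^0·-1^-1·+1^0 = -1.
(a,b)_23: α=1, u≡14; β=0, v≡8 (mod 23); (14|23)=-1, (8|23)=+1; sign (−1)^0·-1^0·+1^1 = +1.
(a,b)_2: α=4, β=3; u≡1, v≡1 (mod 8); ε(u)ε(v)=0·0, αω(v)=4·0, βω(u)=3·0; sum ≡ 0  ⇒  +1.
(a,b)_19: α=-1, u≡14; β=0, v≡6 (mod 19); (14|19)=-1, (6|19)=+1; sign (−1)^0·-1^0·+1^-1 = +1.
(a,b)_∞: sgn(274873)=+, sgn(370)=+, so +1.
(a,b)_37: α=1, u≡6; β=-1, v≡9 (mod 37); (6|37)=-1, (9|37)=+1; sign (−1)^0·-1^-1·+1^1 = -1.
Ram(274873, 370) = {5, 37}; no ℚ_5-point on the conic.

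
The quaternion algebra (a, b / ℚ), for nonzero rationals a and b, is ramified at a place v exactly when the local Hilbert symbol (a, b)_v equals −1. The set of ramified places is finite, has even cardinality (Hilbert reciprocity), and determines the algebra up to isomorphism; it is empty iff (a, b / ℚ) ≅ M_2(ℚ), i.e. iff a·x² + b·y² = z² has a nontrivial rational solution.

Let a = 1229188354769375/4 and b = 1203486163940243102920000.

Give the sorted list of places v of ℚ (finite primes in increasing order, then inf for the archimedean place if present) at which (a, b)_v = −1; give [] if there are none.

Mod squares: a ≡ 119, b ≡ 128557. Check v ∈ {∞, 2, 5, 7, 11, 13, 17, 29, 31}.
v=31: a=31^2·(≡27), b=31^3·(≡27) mod 31; (27|31)=-1, (27|31)=-1; (−1)^{2·3·15}·(-1)^3·(-1)^2 = -1.
v=29: a=29^2·(≡18), b=29^3·(≡7) mod 29; (18|29)=-1, (7|29)=+1; (−1)^{2·3·14}·(-1)^3·(+1)^2 = -1.
v=13: a=13^2·(≡8), b=13^3·(≡9) mod 13; (8|13)=-1, (9|13)=+1; (−1)^{2·3·6}·(-1)^3·(+1)^2 = -1.
v=∞: 119 > 0 and 128557 > 0  ⇒  (a,b)_∞ = +1.
v=5: a=5^4·(≡4), b=5^4·(≡2) mod 5; (4|5)=+1, (2|5)=-1; (−1)^{4·4·2}·(+1)^4·(-1)^4 = +1.
v=2: v_2(a)=-2, v_2(b)=6; units ≡ 7, 5 (mod 8); ε·ε+αω+βω = 1·0+-2·1+6·0 ≡ 0  ⇒  (a,b)_2 = +1.
v=7: a=7^1·(≡6), b=7^2·(≡4) mod 7; (6|7)=-1, (4|7)=+1; (−1)^{1·2·3}·(-1)^2·(+1)^1 = +1.
v=17: a=17^1·(≡5), b=17^2·(≡3) mod 17; (5|17)=-1, (3|17)=-1; (−1)^{1·2·8}·(-1)^2·(-1)^1 = -1.
v=11: a=11^2·(≡3), b=11^3·(≡9) mod 11; (3|11)=+1, (9|11)=+1; (−1)^{2·3·5}·(+1)^3·(+1)^2 = +1.
(119, 128557 / ℚ) ramifies at {13, 17, 29, 31}: a division algebra.

[13, 17, 29, 31]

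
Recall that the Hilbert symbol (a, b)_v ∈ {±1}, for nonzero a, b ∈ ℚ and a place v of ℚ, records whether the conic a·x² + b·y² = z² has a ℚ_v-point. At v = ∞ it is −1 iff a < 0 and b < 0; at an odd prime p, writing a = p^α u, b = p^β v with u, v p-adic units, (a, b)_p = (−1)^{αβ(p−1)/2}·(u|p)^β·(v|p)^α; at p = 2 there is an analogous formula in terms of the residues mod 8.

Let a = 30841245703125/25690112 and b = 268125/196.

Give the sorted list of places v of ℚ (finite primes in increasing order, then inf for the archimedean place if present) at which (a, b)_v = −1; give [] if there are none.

[2, 13]

(a, b) ≡ (858, 429) mod (ℚ^×)²; places V = {2, 3, 5, 7, 11, 13, ∞}.
(a,b)_3: α=3, u≡1; β=1, v≡2 (mod 3); (1|3)=+1, (2|3)=-1; sign (−1)^1·+1^1·-1^3 = +1.
(a,b)_7: α=-2, u≡2; β=-2, v≡1 (mod 7); (2|7)=+1, (1|7)=+1; sign (−1)^0·+1^-2·+1^-2 = +1.
(a,b)_11: α=3, u≡9; β=1, v≡6 (mod 11); (9|11)=+1, (6|11)=-1; sign (−1)^1·+1^1·-1^3 = +1.
(a,b)_13: α=3, u≡3; β=1, v≡7 (mod 13); (3|13)=+1, (7|13)=-1; sign (−1)^0·+1^1·-1^3 = -1.
(a,b)_2: α=-19, β=-2; u≡5, v≡5 (mod 8); ε(u)ε(v)=0·0, αω(v)=-19·1, βω(u)=-2·1; sum ≡ 1  ⇒  -1.
(a,b)_∞: sgn(858)=+, sgn(429)=+, so +1.
(a,b)_5: α=8, u≡2; β=4, v≡4 (mod 5); (2|5)=-1, (4|5)=+1; sign (−1)^0·-1^4·+1^8 = +1.
Ram(858, 429) = {2, 13}; no ℚ_2-point on the conic.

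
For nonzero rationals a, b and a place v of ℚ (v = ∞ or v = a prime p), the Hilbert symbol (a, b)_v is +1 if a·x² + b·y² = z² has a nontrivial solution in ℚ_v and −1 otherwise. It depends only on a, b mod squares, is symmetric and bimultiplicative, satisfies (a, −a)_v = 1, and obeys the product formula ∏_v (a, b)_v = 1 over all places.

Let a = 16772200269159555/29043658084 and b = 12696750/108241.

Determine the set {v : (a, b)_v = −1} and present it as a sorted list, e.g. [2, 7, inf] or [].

[3, 11, 17, 41]

(a, b) ≡ (63367755, 6270) mod (ℚ^×)²; places V = {2, 3, 5, 7, 11, 17, 19, 29, 37, 41, 47, ∞}.
(a,b)_5: α=1, u≡4; β=3, v≡4 (mod 5); (4|5)=+1, (4|5)=+1; sign (−1)^0·+1^3·+1^1 = +1.
(a,b)_17: α=3, u≡7; β=0, v≡14 (mod 17); (7|17)=-1, (14|17)=-1; sign (−1)^0·-1^0·-1^3 = -1.
(a,b)_29: α=3, u≡2; β=0, v≡20 (mod 29); (2|29)=-1, (20|29)=+1; sign (−1)^0·-1^0·+1^3 = +1.
(a,b)_19: α=1, u≡10; β=1, v≡9 (mod 19); (10|19)=-1, (9|19)=+1; sign (−1)^1·-1^1·+1^1 = +1.
(a,b)_3: α=3, u≡2; β=5, v≡2 (mod 3); (2|3)=-1, (2|3)=-1; sign (−1)^1·-1^5·-1^3 = -1.
(a,b)_7: α=-4, u≡3; β=-2, v≡6 (mod 7); (3|7)=-1, (6|7)=-1; sign (−1)^0·-1^-2·-1^-4 = +1.
(a,b)_∞: sgn(63367755)=+, sgn(6270)=+, so +1.
(a,b)_2: α=-2, β=1; u≡3, v≡7 (mod 8); ε(u)ε(v)=1·1, αω(v)=-2·0, βω(u)=1·1; sum ≡ 0  ⇒  +1.
(a,b)_11: α=3, u≡4; β=1, v≡9 (mod 11); (4|11)=+1, (9|11)=+1; sign (−1)^1·+1^1·+1^3 = -1.
(a,b)_47: α=-2, u≡5; β=-2, v≡38 (mod 47); (5|47)=-1, (38|47)=-1; sign (−1)^0·-1^-2·-1^-2 = +1.
(a,b)_37: α=-2, u≡3; β=0, v≡31 (mod 37); (3|37)=+1, (31|37)=-1; sign (−1)^0·+1^0·-1^-2 = +1.
(a,b)_41: α=1, u≡28; β=0, v≡34 (mod 41); (28|41)=-1, (34|41)=-1; sign (−1)^0·-1^0·-1^1 = -1.
Ram(63367755, 6270) = {3, 11, 17, 41}; no ℚ_3-point on the conic.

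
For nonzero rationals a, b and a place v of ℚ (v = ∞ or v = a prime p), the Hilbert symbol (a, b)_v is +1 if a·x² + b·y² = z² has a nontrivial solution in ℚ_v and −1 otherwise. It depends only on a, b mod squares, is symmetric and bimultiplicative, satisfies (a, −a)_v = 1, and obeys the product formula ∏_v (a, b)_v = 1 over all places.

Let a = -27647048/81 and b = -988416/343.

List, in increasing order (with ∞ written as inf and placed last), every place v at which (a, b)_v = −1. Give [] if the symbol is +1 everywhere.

[2, 7, 13, inf]

Mod squares: a ≡ -2, b ≡ -3003. Check v ∈ {∞, 2, 3, 7, 11, 13}.
v=3: a=3^-4·(≡1), b=3^3·(≡1) mod 3; (1|3)=+1, (1|3)=+1; (−1)^{-4·3·1}·(+1)^3·(+1)^-4 = +1.
v=∞: -2 < 0 and -3003 < 0  ⇒  (a,b)_∞ = -1.
v=2: v_2(a)=3, v_2(b)=8; units ≡ 7, 5 (mod 8); ε·ε+αω+βω = 1·0+3·1+8·0 ≡ 1  ⇒  (a,b)_2 = -1.
v=11: a=11^2·(≡1), b=11^1·(≡7) mod 11; (1|11)=+1, (7|11)=-1; (−1)^{2·1·5}·(+1)^1·(-1)^2 = +1.
v=7: a=7^0·(≡3), b=7^-3·(≡5) mod 7; (3|7)=-1, (5|7)=-1; (−1)^{0·-3·3}·(-1)^-3·(-1)^0 = -1.
v=13: a=13^4·(≡11), b=13^1·(≡1) mod 13; (11|13)=-1, (1|13)=+1; (−1)^{4·1·6}·(-1)^1·(+1)^4 = -1.
(-2, -3003 / ℚ) ramifies at {2, 7, 13, ∞}: a division algebra.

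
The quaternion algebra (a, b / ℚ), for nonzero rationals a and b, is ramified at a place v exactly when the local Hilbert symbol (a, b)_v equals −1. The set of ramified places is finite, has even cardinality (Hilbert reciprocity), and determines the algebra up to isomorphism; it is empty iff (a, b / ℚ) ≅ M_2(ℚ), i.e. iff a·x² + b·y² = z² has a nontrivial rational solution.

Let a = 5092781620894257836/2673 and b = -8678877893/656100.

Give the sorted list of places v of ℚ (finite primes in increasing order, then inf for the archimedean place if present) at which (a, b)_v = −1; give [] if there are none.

[2, 11, 17, 23]

(a, b) ≡ (9867, -10013) mod (ℚ^×)²; places V = {2, 3, 5, 7, 11, 13, 17, 19, 23, 31, ∞}.
(a,b)_11: α=-1, u≡7; β=0, v≡8 (mod 11); (7|11)=-1, (8|11)=-1; sign (−1)^0·-1^0·-1^-1 = -1.
(a,b)_2: α=2, β=-2; u≡3, v≡3 (mod 8); ε(u)ε(v)=1·1, αω(v)=2·1, βω(u)=-2·1; sum ≡ 1  ⇒  -1.
(a,b)_∞: sgn(9867)=+, sgn(-10013)=−, so +1.
(a,b)_13: α=1, u≡5; β=0, v≡1 (mod 13); (5|13)=-1, (1|13)=+1; sign (−1)^0·-1^0·+1^1 = +1.
(a,b)_23: α=1, u≡7; β=0, v≡22 (mod 23); (7|23)=-1, (22|23)=-1; sign (−1)^0·-1^0·-1^1 = -1.
(a,b)_5: α=0, u≡2; β=-2, v≡3 (mod 5); (2|5)=-1, (3|5)=-1; sign (−1)^0·-1^-2·-1^0 = +1.
(a,b)_19: α=4, u≡1; β=3, v≡17 (mod 19); (1|19)=+1, (17|19)=+1; sign (−1)^0·+1^3·+1^4 = +1.
(a,b)_31: α=2, u≡28; β=1, v≡5 (mod 31); (28|31)=+1, (5|31)=+1; sign (−1)^0·+1^1·+1^2 = +1.
(a,b)_17: α=2, u≡6; β=1, v≡14 (mod 17); (6|17)=-1, (14|17)=-1; sign (−1)^0·-1^1·-1^2 = -1.
(a,b)_3: α=-5, u≡1; β=-8, v≡1 (mod 3); (1|3)=+1, (1|3)=+1; sign (−1)^0·+1^-8·+1^-5 = +1.
(a,b)_7: α=6, u≡1; β=4, v≡4 (mod 7); (1|7)=+1, (4|7)=+1; sign (−1)^0·+1^4·+1^6 = +1.
Ram(9867, -10013) = {2, 11, 17, 23}; no ℚ_2-point on the conic.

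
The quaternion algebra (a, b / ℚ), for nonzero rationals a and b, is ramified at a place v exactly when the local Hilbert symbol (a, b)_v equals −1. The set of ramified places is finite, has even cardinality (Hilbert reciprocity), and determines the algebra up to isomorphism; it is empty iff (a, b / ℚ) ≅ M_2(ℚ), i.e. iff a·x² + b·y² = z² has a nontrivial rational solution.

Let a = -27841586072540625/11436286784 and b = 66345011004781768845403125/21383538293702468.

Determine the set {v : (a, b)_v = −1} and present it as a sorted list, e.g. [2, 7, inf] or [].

(a, b) ≡ (-418285, 1375739365) mod (ℚ^×)²; places V = {2, 3, 5, 7, 11, 13, 17, 19, 23, 31, 37, 41, ∞}.
(a,b)_7: α=1, u≡1; β=1, v≡1 (mod 7); (1|7)=+1, (1|7)=+1; sign (−1)^1·+1^1·+1^1 = -1.
(a,b)_19: α=1, u≡5; β=1, v≡17 (mod 19); (5|19)=+1, (17|19)=+1; sign (−1)^1·+1^1·+1^1 = -1.
(a,b)_5: α=5, u≡3; β=5, v≡3 (mod 5); (3|5)=-1, (3|5)=-1; sign (−1)^0·-1^5·-1^5 = +1.
(a,b)_17: α=-1, u≡5; β=-1, v≡10 (mod 17); (5|17)=-1, (10|17)=-1; sign (−1)^0·-1^-1·-1^-1 = +1.
(a,b)_∞: sgn(-418285)=−, sgn(1375739365)=+, so +1.
(a,b)_11: α=4, u≡3; β=7, v≡1 (mod 11); (3|11)=+1, (1|11)=+1; sign (−1)^0·+1^7·+1^4 = +1.
(a,b)_23: α=2, u≡3; β=3, v≡13 (mod 23); (3|23)=+1, (13|23)=+1; sign (−1)^0·+1^3·+1^2 = +1.
(a,b)_2: α=-6, β=-2; u≡3, v≡5 (mod 8); ε(u)ε(v)=1·0, αω(v)=-6·1, βω(u)=-2·1; sum ≡ 0  ⇒  +1.
(a,b)_41: α=-2, u≡14; β=-4, v≡3 (mod 41); (14|41)=-1, (3|41)=-1; sign (−1)^0·-1^-4·-1^-2 = +1.
(a,b)_37: α=-1, u≡29; β=-3, v≡8 (mod 37); (29|37)=-1, (8|37)=-1; sign (−1)^0·-1^-3·-1^-1 = +1.
(a,b)_13: α=-2, u≡3; β=-3, v≡8 (mod 13); (3|13)=+1, (8|13)=-1; sign (−1)^0·+1^-3·-1^-2 = +1.
(a,b)_31: α=2, u≡29; β=4, v≡13 (mod 31); (29|31)=-1, (13|31)=-1; sign (−1)^0·-1^4·-1^2 = +1.
(a,b)_3: α=2, u≡2; β=6, v≡1 (mod 3); (2|3)=-1, (1|3)=+1; sign (−1)^0·-1^6·+1^2 = +1.
Ram(-418285, 1375739365) = {7, 19}; no ℚ_7-point on the conic.

[7, 19]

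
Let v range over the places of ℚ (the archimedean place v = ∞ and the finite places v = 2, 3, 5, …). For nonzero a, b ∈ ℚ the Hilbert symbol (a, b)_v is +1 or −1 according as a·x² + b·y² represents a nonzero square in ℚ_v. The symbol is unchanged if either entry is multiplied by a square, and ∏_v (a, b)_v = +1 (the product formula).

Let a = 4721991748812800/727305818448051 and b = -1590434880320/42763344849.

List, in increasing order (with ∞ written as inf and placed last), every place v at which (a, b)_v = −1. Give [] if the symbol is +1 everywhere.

(a, b) ≡ (38, -5) mod (ℚ^×)²; places V = {2, 3, 5, 7, 11, 13, 17, 19, 23, 29, 37, 41, ∞}.
(a,b)_29: α=2, u≡6; β=2, v≡13 (mod 29); (6|29)=+1, (13|29)=+1; sign (−1)^0·+1^2·+1^2 = +1.
(a,b)_41: α=-2, u≡19; β=0, v≡40 (mod 41); (19|41)=-1, (40|41)=+1; sign (−1)^0·-1^0·+1^-2 = +1.
(a,b)_7: α=2, u≡5; β=0, v≡1 (mod 7); (5|7)=-1, (1|7)=+1; sign (−1)^0·-1^0·+1^2 = +1.
(a,b)_23: α=-2, u≡5; β=-2, v≡8 (mod 23); (5|23)=-1, (8|23)=+1; sign (−1)^0·-1^-2·+1^-2 = +1.
(a,b)_19: α=-1, u≡18; β=0, v≡8 (mod 19); (18|19)=-1, (8|19)=-1; sign (−1)^0·-1^0·-1^-1 = -1.
(a,b)_∞: sgn(38)=+, sgn(-5)=−, so +1.
(a,b)_5: α=2, u≡2; β=1, v≡4 (mod 5); (2|5)=-1, (4|5)=+1; sign (−1)^0·-1^1·+1^2 = -1.
(a,b)_2: α=17, β=6; u≡3, v≡3 (mod 8); ε(u)ε(v)=1·1, αω(v)=17·1, βω(u)=6·1; sum ≡ 0  ⇒  +1.
(a,b)_13: α=0, u≡3; β=2, v≡5 (mod 13); (3|13)=+1, (5|13)=-1; sign (−1)^0·+1^2·-1^0 = +1.
(a,b)_17: α=2, u≡13; β=2, v≡11 (mod 17); (13|17)=+1, (11|17)=-1; sign (−1)^0·+1^2·-1^2 = +1.
(a,b)_3: α=-16, u≡2; β=-10, v≡1 (mod 3); (2|3)=-1, (1|3)=+1; sign (−1)^0·-1^-10·+1^-16 = +1.
(a,b)_11: α=2, u≡5; β=2, v≡10 (mod 11); (5|11)=+1, (10|11)=-1; sign (−1)^0·+1^2·-1^2 = +1.
(a,b)_37: α=0, u≡25; β=-2, v≡8 (mod 37); (25|37)=+1, (8|37)=-1; sign (−1)^0·+1^-2·-1^0 = +1.
|Ram(38, -5)| = 2, even; anisotropic at {5, 19}.

[5, 19]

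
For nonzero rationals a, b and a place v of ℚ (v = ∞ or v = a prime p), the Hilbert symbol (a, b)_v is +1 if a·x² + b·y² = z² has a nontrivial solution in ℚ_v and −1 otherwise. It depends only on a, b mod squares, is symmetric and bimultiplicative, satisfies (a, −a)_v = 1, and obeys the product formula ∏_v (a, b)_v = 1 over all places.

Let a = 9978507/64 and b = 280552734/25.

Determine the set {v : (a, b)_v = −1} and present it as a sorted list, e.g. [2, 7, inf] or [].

Mod squares: a ≡ 187, b ≡ 7854. Check v ∈ {∞, 2, 3, 5, 7, 11, 17}.
v=17: a=17^1·(≡14), b=17^1·(≡10) mod 17; (14|17)=-1, (10|17)=-1; (−1)^{1·1·8}·(-1)^1·(-1)^1 = +1.
v=5: a=5^0·(≡3), b=5^-2·(≡4) mod 5; (3|5)=-1, (4|5)=+1; (−1)^{0·-2·2}·(-1)^-2·(+1)^0 = +1.
v=2: v_2(a)=-6, v_2(b)=1; units ≡ 3, 7 (mod 8); ε·ε+αω+βω = 1·1+-6·0+1·1 ≡ 0  ⇒  (a,b)_2 = +1.
v=7: a=7^2·(≡6), b=7^3·(≡4) mod 7; (6|7)=-1, (4|7)=+1; (−1)^{2·3·3}·(-1)^3·(+1)^2 = -1.
v=3: a=3^2·(≡1), b=3^7·(≡2) mod 3; (1|3)=+1, (2|3)=-1; (−1)^{2·7·1}·(+1)^7·(-1)^2 = +1.
v=11: a=11^3·(≡8), b=11^1·(≡6) mod 11; (8|11)=-1, (6|11)=-1; (−1)^{3·1·5}·(-1)^1·(-1)^3 = -1.
v=∞: 187 > 0 and 7854 > 0  ⇒  (a,b)_∞ = +1.
|Ram(187, 7854)| = 2, even; anisotropic at {7, 11}.

[7, 11]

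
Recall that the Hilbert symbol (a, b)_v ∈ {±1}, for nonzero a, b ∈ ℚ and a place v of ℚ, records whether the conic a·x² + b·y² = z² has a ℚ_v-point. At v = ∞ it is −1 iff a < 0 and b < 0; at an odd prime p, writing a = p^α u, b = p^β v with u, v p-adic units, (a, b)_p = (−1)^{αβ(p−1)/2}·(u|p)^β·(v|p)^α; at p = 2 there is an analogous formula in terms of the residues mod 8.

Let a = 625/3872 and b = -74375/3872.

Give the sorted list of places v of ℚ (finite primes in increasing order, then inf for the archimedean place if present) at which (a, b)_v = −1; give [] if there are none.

Mod squares: a ≡ 2, b ≡ -238. Check v ∈ {∞, 2, 5, 7, 11, 17}.
v=17: a=17^0·(≡1), b=17^1·(≡10) mod 17; (1|17)=+1, (10|17)=-1; (−1)^{0·1·8}·(+1)^1·(-1)^0 = +1.
v=∞: 2 > 0 and -238 < 0  ⇒  (a,b)_∞ = +1.
v=7: a=7^0·(≡2), b=7^1·(≡1) mod 7; (2|7)=+1, (1|7)=+1; (−1)^{0·1·3}·(+1)^1·(+1)^0 = +1.
v=5: a=5^4·(≡3), b=5^4·(≡3) mod 5; (3|5)=-1, (3|5)=-1; (−1)^{4·4·2}·(-1)^4·(-1)^4 = +1.
v=2: v_2(a)=-5, v_2(b)=-5; units ≡ 1, 1 (mod 8); ε·ε+αω+βω = 0·0+-5·0+-5·0 ≡ 0  ⇒  (a,b)_2 = +1.
v=11: a=11^-2·(≡2), b=11^-2·(≡4) mod 11; (2|11)=-1, (4|11)=+1; (−1)^{-2·-2·5}·(-1)^-2·(+1)^-2 = +1.
Every local symbol is +1, so the conic 2·x² + -238·y² = z² has ℚ_v-points for all v and hence a ℚ-point; (a, b / ℚ) ≅ M_2(ℚ).

[]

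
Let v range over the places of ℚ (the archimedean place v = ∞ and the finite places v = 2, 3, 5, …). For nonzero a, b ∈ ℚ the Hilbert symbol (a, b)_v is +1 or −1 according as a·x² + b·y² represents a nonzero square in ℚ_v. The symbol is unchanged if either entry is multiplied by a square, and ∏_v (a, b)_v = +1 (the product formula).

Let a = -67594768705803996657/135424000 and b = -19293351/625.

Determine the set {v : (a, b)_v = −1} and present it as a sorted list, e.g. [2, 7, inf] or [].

Mod squares: a ≡ -2730, b ≡ -231. Check v ∈ {∞, 2, 3, 5, 7, 11, 13, 17, 19, 23}.
v=11: a=11^2·(≡3), b=11^1·(≡1) mod 11; (3|11)=+1, (1|11)=+1; (−1)^{2·1·5}·(+1)^1·(+1)^2 = +1.
v=17: a=17^2·(≡12), b=17^4·(≡11) mod 17; (12|17)=-1, (11|17)=-1; (−1)^{2·4·8}·(-1)^4·(-1)^2 = +1.
v=13: a=13^3·(≡11), b=13^0·(≡1) mod 13; (11|13)=-1, (1|13)=+1; (−1)^{3·0·6}·(-1)^0·(+1)^3 = +1.
v=2: v_2(a)=-11, v_2(b)=0; units ≡ 3, 1 (mod 8); ε·ε+αω+βω = 1·0+-11·0+0·1 ≡ 0  ⇒  (a,b)_2 = +1.
v=∞: -2730 < 0 and -231 < 0  ⇒  (a,b)_∞ = -1.
v=5: a=5^-3·(≡4), b=5^-4·(≡4) mod 5; (4|5)=+1, (4|5)=+1; (−1)^{-3·-4·2}·(+1)^-4·(+1)^-3 = +1.
v=7: a=7^3·(≡4), b=7^1·(≡4) mod 7; (4|7)=+1, (4|7)=+1; (−1)^{3·1·3}·(+1)^1·(+1)^3 = -1.
v=19: a=19^4·(≡6), b=19^0·(≡5) mod 19; (6|19)=+1, (5|19)=+1; (−1)^{4·0·9}·(+1)^0·(+1)^4 = +1.
v=3: a=3^9·(≡2), b=3^1·(≡1) mod 3; (2|3)=-1, (1|3)=+1; (−1)^{9·1·1}·(-1)^1·(+1)^9 = +1.
v=23: a=23^-2·(≡21), b=23^0·(≡21) mod 23; (21|23)=-1, (21|23)=-1; (−1)^{-2·0·11}·(-1)^0·(-1)^-2 = +1.
(-2730, -231 / ℚ) ramifies at {7, ∞}: a division algebra.

[7, inf]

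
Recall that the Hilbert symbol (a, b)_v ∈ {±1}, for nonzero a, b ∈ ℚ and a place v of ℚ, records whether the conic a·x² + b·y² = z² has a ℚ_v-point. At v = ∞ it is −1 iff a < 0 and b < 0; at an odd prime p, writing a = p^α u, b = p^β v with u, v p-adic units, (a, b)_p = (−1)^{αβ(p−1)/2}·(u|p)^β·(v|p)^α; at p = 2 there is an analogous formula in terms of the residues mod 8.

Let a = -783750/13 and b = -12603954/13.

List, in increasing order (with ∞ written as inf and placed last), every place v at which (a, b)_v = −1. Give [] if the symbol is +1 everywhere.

[2, 3, 13, inf]

(a, b) ≡ (-16302, -858) mod (ℚ^×)²; places V = {2, 3, 5, 11, 13, 19, 23, ∞}.
(a,b)_11: α=1, u≡4; β=1, v≡6 (mod 11); (4|11)=+1, (6|11)=-1; sign (−1)^1·+1^1·-1^1 = +1.
(a,b)_∞: sgn(-16302)=−, sgn(-858)=−, so -1.
(a,b)_5: α=4, u≡2; β=0, v≡2 (mod 5); (2|5)=-1, (2|5)=-1; sign (−1)^0·-1^0·-1^4 = +1.
(a,b)_19: α=1, u≡16; β=2, v≡5 (mod 19); (16|19)=+1, (5|19)=+1; sign (−1)^0·+1^2·+1^1 = +1.
(a,b)_2: α=1, β=1; u≡1, v≡3 (mod 8); ε(u)ε(v)=0·1, αω(v)=1·1, βω(u)=1·0; sum ≡ 1  ⇒  -1.
(a,b)_3: α=1, u≡2; β=1, v≡2 (mod 3); (2|3)=-1, (2|3)=-1; sign (−1)^1·-1^1·-1^1 = -1.
(a,b)_23: α=0, u≡14; β=2, v≡9 (mod 23); (14|23)=-1, (9|23)=+1; sign (−1)^0·-1^2·+1^0 = +1.
(a,b)_13: α=-1, u≡7; β=-1, v≡1 (mod 13); (7|13)=-1, (1|13)=+1; sign (−1)^0·-1^-1·+1^-1 = -1.
|Ram(-16302, -858)| = 4, even; anisotropic at {2, 3, 13, ∞}.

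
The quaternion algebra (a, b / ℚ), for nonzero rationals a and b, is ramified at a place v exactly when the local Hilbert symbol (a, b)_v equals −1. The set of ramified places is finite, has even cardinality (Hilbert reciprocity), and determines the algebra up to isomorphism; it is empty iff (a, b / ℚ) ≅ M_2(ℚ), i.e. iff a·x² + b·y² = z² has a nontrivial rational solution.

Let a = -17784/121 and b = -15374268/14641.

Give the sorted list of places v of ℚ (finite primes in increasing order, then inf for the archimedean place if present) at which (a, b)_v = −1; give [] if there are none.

[7, 13, 19, inf]

Mod squares: a ≡ -494, b ≡ -7. Check v ∈ {∞, 2, 3, 7, 11, 13, 19}.
v=2: v_2(a)=3, v_2(b)=2; units ≡ 1, 1 (mod 8); ε·ε+αω+βω = 0·0+3·0+2·0 ≡ 0  ⇒  (a,b)_2 = +1.
v=3: a=3^2·(≡1), b=3^2·(≡2) mod 3; (1|3)=+1, (2|3)=-1; (−1)^{2·2·1}·(+1)^2·(-1)^2 = +1.
v=19: a=19^1·(≡2), b=19^2·(≡13) mod 19; (2|19)=-1, (13|19)=-1; (−1)^{1·2·9}·(-1)^2·(-1)^1 = -1.
v=13: a=13^1·(≡9), b=13^2·(≡5) mod 13; (9|13)=+1, (5|13)=-1; (−1)^{1·2·6}·(+1)^2·(-1)^1 = -1.
v=7: a=7^0·(≡5), b=7^1·(≡6) mod 7; (5|7)=-1, (6|7)=-1; (−1)^{0·1·3}·(-1)^1·(-1)^0 = -1.
v=∞: -494 < 0 and -7 < 0  ⇒  (a,b)_∞ = -1.
v=11: a=11^-2·(≡3), b=11^-4·(≡3) mod 11; (3|11)=+1, (3|11)=+1; (−1)^{-2·-4·5}·(+1)^-4·(+1)^-2 = +1.
|Ram(-494, -7)| = 4, even; anisotropic at {7, 13, 19, ∞}.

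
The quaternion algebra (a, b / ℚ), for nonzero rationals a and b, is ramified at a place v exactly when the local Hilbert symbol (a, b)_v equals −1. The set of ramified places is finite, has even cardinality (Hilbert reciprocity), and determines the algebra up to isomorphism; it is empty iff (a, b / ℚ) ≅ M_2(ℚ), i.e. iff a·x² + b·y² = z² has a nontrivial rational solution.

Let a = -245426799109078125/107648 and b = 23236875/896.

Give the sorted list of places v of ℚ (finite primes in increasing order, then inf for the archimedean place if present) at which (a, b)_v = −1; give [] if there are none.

Mod squares: a ≡ -8778, b ≡ 714. Check v ∈ {∞, 2, 3, 5, 7, 11, 17, 19, 23, 29}.
v=29: a=29^-2·(≡22), b=29^0·(≡14) mod 29; (22|29)=+1, (14|29)=-1; (−1)^{-2·0·14}·(+1)^0·(-1)^-2 = +1.
v=3: a=3^5·(≡2), b=3^7·(≡1) mod 3; (2|3)=-1, (1|3)=+1; (−1)^{5·7·1}·(-1)^7·(+1)^5 = +1.
v=19: a=19^1·(≡15), b=19^0·(≡9) mod 19; (15|19)=-1, (9|19)=+1; (−1)^{1·0·9}·(-1)^0·(+1)^1 = +1.
v=7: a=7^1·(≡5), b=7^-1·(≡2) mod 7; (5|7)=-1, (2|7)=+1; (−1)^{1·-1·3}·(-1)^-1·(+1)^1 = +1.
v=2: v_2(a)=-7, v_2(b)=-7; units ≡ 3, 5 (mod 8); ε·ε+αω+βω = 1·0+-7·1+-7·1 ≡ 0  ⇒  (a,b)_2 = +1.
v=17: a=17^4·(≡12), b=17^1·(≡2) mod 17; (12|17)=-1, (2|17)=+1; (−1)^{4·1·8}·(-1)^1·(+1)^4 = -1.
v=23: a=23^2·(≡16), b=23^0·(≡2) mod 23; (16|23)=+1, (2|23)=+1; (−1)^{2·0·11}·(+1)^0·(+1)^2 = +1.
v=∞: -8778 < 0 and 714 > 0  ⇒  (a,b)_∞ = +1.
v=11: a=11^1·(≡5), b=11^0·(≡7) mod 11; (5|11)=+1, (7|11)=-1; (−1)^{1·0·5}·(+1)^0·(-1)^1 = -1.
v=5: a=5^6·(≡3), b=5^4·(≡4) mod 5; (3|5)=-1, (4|5)=+1; (−1)^{6·4·2}·(-1)^4·(+1)^6 = +1.
Ram(-8778, 714) = {11, 17}; no ℚ_11-point on the conic.

[11, 17]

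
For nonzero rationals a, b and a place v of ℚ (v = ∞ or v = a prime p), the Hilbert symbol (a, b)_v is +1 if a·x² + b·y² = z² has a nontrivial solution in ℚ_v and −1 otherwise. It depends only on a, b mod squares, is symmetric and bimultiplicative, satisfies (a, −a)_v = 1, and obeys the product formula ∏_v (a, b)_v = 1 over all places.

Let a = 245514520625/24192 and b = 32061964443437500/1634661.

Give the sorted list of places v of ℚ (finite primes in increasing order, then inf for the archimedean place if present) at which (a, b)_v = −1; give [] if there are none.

(a, b) ≡ (714, 1155) mod (ℚ^×)²; places V = {2, 3, 5, 7, 11, 13, 17, 19, 23, 31, ∞}.
(a,b)_2: α=-7, β=2; u≡5, v≡3 (mod 8); ε(u)ε(v)=0·1, αω(v)=-7·1, βω(u)=2·1; sum ≡ 1  ⇒  -1.
(a,b)_∞: sgn(714)=+, sgn(1155)=+, so +1.
(a,b)_5: α=4, u≡4; β=7, v≡1 (mod 5); (4|5)=+1, (1|5)=+1; sign (−1)^0·+1^7·+1^4 = +1.
(a,b)_31: α=0, u≡18; β=-2, v≡16 (mod 31); (18|31)=+1, (16|31)=+1; sign (−1)^0·+1^-2·+1^0 = +1.
(a,b)_19: α=2, u≡6; β=2, v≡13 (mod 19); (6|19)=+1, (13|19)=-1; sign (−1)^0·+1^2·-1^2 = +1.
(a,b)_23: α=2, u≡1; β=2, v≡10 (mod 23); (1|23)=+1, (10|23)=-1; sign (−1)^0·+1^2·-1^2 = +1.
(a,b)_17: α=1, u≡4; β=2, v≡15 (mod 17); (4|17)=+1, (15|17)=+1; sign (−1)^0·+1^2·+1^1 = +1.
(a,b)_13: α=0, u≡3; β=2, v≡5 (mod 13); (3|13)=+1, (5|13)=-1; sign (−1)^0·+1^2·-1^0 = +1.
(a,b)_3: α=-3, u≡1; β=-5, v≡1 (mod 3); (1|3)=+1, (1|3)=+1; sign (−1)^1·+1^-5·+1^-3 = -1.
(a,b)_7: α=-1, u≡2; β=-1, v≡4 (mod 7); (2|7)=+1, (4|7)=+1; sign (−1)^1·+1^-1·+1^-1 = -1.
(a,b)_11: α=2, u≡8; β=1, v≡7 (mod 11); (8|11)=-1, (7|11)=-1; sign (−1)^0·-1^1·-1^2 = -1.
|Ram(714, 1155)| = 4, even; anisotropic at {2, 3, 7, 11}.

[2, 3, 7, 11]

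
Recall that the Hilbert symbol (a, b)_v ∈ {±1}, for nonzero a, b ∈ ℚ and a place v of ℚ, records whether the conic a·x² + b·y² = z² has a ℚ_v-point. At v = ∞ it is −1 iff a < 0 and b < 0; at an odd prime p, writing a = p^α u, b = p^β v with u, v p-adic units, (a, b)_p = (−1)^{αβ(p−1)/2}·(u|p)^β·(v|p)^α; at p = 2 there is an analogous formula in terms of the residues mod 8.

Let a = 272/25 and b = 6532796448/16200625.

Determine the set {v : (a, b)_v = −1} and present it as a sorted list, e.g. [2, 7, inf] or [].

[3, 17]

(a, b) ≡ (17, 1938) mod (ℚ^×)²; places V = {2, 3, 5, 7, 17, 19, 23, ∞}.
(a,b)_19: α=0, u≡1; β=1, v≡17 (mod 19); (1|19)=+1, (17|19)=+1; sign (−1)^0·+1^1·+1^0 = +1.
(a,b)_5: α=-2, u≡2; β=-4, v≡3 (mod 5); (2|5)=-1, (3|5)=-1; sign (−1)^0·-1^-4·-1^-2 = +1.
(a,b)_7: α=0, u≡5; β=-2, v≡3 (mod 7); (5|7)=-1, (3|7)=-1; sign (−1)^0·-1^-2·-1^0 = +1.
(a,b)_∞: sgn(17)=+, sgn(1938)=+, so +1.
(a,b)_2: α=4, β=5; u≡1, v≡1 (mod 8); ε(u)ε(v)=0·0, αω(v)=4·0, βω(u)=5·0; sum ≡ 0  ⇒  +1.
(a,b)_23: α=0, u≡21; β=-2, v≡8 (mod 23); (21|23)=-1, (8|23)=+1; sign (−1)^0·-1^-2·+1^0 = +1.
(a,b)_3: α=0, u≡2; β=7, v≡1 (mod 3); (2|3)=-1, (1|3)=+1; sign (−1)^0·-1^7·+1^0 = -1.
(a,b)_17: α=1, u≡2; β=3, v≡10 (mod 17); (2|17)=+1, (10|17)=-1; sign (−1)^0·+1^3·-1^1 = -1.
Ram(17, 1938) = {3, 17}; no ℚ_3-point on the conic.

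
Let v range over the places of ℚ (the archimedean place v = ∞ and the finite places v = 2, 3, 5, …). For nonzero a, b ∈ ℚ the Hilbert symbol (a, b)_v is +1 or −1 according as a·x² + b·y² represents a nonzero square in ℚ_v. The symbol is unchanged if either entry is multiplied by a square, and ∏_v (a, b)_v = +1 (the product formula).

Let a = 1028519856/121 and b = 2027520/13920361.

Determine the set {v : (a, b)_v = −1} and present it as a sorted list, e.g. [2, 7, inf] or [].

Mod squares: a ≡ 88179, b ≡ 55. Check v ∈ {∞, 2, 3, 5, 7, 11, 13, 17, 19, 41}.
v=19: a=19^1·(≡4), b=19^0·(≡1) mod 19; (4|19)=+1, (1|19)=+1; (−1)^{1·0·9}·(+1)^0·(+1)^1 = +1.
v=2: v_2(a)=4, v_2(b)=12; units ≡ 3, 7 (mod 8); ε·ε+αω+βω = 1·1+4·0+12·1 ≡ 1  ⇒  (a,b)_2 = -1.
v=41: a=41^0·(≡38), b=41^-2·(≡12) mod 41; (38|41)=-1, (12|41)=-1; (−1)^{0·-2·20}·(-1)^-2·(-1)^0 = +1.
v=3: a=3^7·(≡2), b=3^2·(≡1) mod 3; (2|3)=-1, (1|3)=+1; (−1)^{7·2·1}·(-1)^2·(+1)^7 = +1.
v=17: a=17^1·(≡2), b=17^0·(≡9) mod 17; (2|17)=+1, (9|17)=+1; (−1)^{1·0·8}·(+1)^0·(+1)^1 = +1.
v=11: a=11^-2·(≡1), b=11^1·(≡1) mod 11; (1|11)=+1, (1|11)=+1; (−1)^{-2·1·5}·(+1)^1·(+1)^-2 = +1.
v=13: a=13^1·(≡1), b=13^-2·(≡1) mod 13; (1|13)=+1, (1|13)=+1; (−1)^{1·-2·6}·(+1)^-2·(+1)^1 = +1.
v=7: a=7^1·(≡4), b=7^-2·(≡5) mod 7; (4|7)=+1, (5|7)=-1; (−1)^{1·-2·3}·(+1)^-2·(-1)^1 = -1.
v=∞: 88179 > 0 and 55 > 0  ⇒  (a,b)_∞ = +1.
v=5: a=5^0·(≡1), b=5^1·(≡4) mod 5; (1|5)=+1, (4|5)=+1; (−1)^{0·1·2}·(+1)^1·(+1)^0 = +1.
Ram(88179, 55) = {2, 7}; no ℚ_2-point on the conic.

[2, 7]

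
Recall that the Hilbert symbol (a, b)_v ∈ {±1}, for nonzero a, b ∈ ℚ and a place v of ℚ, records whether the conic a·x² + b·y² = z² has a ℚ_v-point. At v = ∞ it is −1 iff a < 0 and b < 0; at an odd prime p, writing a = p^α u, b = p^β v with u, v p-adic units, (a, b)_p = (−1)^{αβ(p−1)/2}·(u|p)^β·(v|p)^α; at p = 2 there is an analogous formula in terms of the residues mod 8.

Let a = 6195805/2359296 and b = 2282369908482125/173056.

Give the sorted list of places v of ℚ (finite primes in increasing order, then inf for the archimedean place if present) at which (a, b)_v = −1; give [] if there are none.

[5, 19]

Mod squares: a ≡ 1045, b ≡ 17765. Check v ∈ {∞, 2, 3, 5, 7, 11, 13, 17, 19}.
v=2: v_2(a)=-18, v_2(b)=-10; units ≡ 5, 5 (mod 8); ε·ε+αω+βω = 0·0+-18·1+-10·1 ≡ 0  ⇒  (a,b)_2 = +1.
v=19: a=19^1·(≡4), b=19^3·(≡4) mod 19; (4|19)=+1, (4|19)=+1; (−1)^{1·3·9}·(+1)^3·(+1)^1 = -1.
v=11: a=11^3·(≡7), b=11^3·(≡1) mod 11; (7|11)=-1, (1|11)=+1; (−1)^{3·3·5}·(-1)^3·(+1)^3 = +1.
v=3: a=3^-2·(≡1), b=3^0·(≡2) mod 3; (1|3)=+1, (2|3)=-1; (−1)^{-2·0·1}·(+1)^0·(-1)^-2 = +1.
v=17: a=17^0·(≡1), b=17^1·(≡4) mod 17; (1|17)=+1, (4|17)=+1; (−1)^{0·1·8}·(+1)^1·(+1)^0 = +1.
v=∞: 1045 > 0 and 17765 > 0  ⇒  (a,b)_∞ = +1.
v=13: a=13^0·(≡11), b=13^-2·(≡2) mod 13; (11|13)=-1, (2|13)=-1; (−1)^{0·-2·6}·(-1)^-2·(-1)^0 = +1.
v=7: a=7^2·(≡2), b=7^6·(≡5) mod 7; (2|7)=+1, (5|7)=-1; (−1)^{2·6·3}·(+1)^6·(-1)^2 = +1.
v=5: a=5^1·(≡1), b=5^3·(≡2) mod 5; (1|5)=+1, (2|5)=-1; (−1)^{1·3·2}·(+1)^3·(-1)^1 = -1.
|Ram(1045, 17765)| = 2, even; anisotropic at {5, 19}.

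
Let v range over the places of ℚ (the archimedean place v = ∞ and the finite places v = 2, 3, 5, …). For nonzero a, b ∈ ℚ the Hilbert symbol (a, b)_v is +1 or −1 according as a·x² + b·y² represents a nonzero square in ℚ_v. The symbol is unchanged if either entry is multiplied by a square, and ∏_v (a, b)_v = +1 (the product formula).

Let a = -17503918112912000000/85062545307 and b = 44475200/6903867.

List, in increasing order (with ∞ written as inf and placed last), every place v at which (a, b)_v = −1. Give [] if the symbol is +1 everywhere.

[7, 11, 17, 53]

Mod squares: a ≡ -208131, b ≡ 231. Check v ∈ {∞, 2, 3, 5, 7, 11, 17, 19, 37, 41, 53}.
v=41: a=41^-2·(≡30), b=41^-2·(≡35) mod 41; (30|41)=-1, (35|41)=-1; (−1)^{-2·-2·20}·(-1)^-2·(-1)^-2 = +1.
v=11: a=11^3·(≡10), b=11^1·(≡6) mod 11; (10|11)=-1, (6|11)=-1; (−1)^{3·1·5}·(-1)^1·(-1)^3 = -1.
v=2: v_2(a)=10, v_2(b)=6; units ≡ 5, 7 (mod 8); ε·ε+αω+βω = 0·1+10·0+6·1 ≡ 0  ⇒  (a,b)_2 = +1.
v=5: a=5^6·(≡1), b=5^2·(≡4) mod 5; (1|5)=+1, (4|5)=+1; (−1)^{6·2·2}·(+1)^2·(+1)^6 = +1.
v=∞: -208131 < 0 and 231 > 0  ⇒  (a,b)_∞ = +1.
v=7: a=7^1·(≡3), b=7^1·(≡3) mod 7; (3|7)=-1, (3|7)=-1; (−1)^{1·1·3}·(-1)^1·(-1)^1 = -1.
v=3: a=3^-3·(≡1), b=3^-1·(≡2) mod 3; (1|3)=+1, (2|3)=-1; (−1)^{-3·-1·1}·(+1)^-1·(-1)^-3 = +1.
v=19: a=19^4·(≡13), b=19^2·(≡10) mod 19; (13|19)=-1, (10|19)=-1; (−1)^{4·2·9}·(-1)^2·(-1)^4 = +1.
v=17: a=17^1·(≡7), b=17^0·(≡10) mod 17; (7|17)=-1, (10|17)=-1; (−1)^{1·0·8}·(-1)^0·(-1)^1 = -1.
v=53: a=53^1·(≡23), b=53^0·(≡51) mod 53; (23|53)=-1, (51|53)=-1; (−1)^{1·0·26}·(-1)^0·(-1)^1 = -1.
v=37: a=37^-4·(≡14), b=37^-2·(≡25) mod 37; (14|37)=-1, (25|37)=+1; (−1)^{-4·-2·18}·(-1)^-2·(+1)^-4 = +1.
|Ram(-208131, 231)| = 4, even; anisotropic at {7, 11, 17, 53}.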